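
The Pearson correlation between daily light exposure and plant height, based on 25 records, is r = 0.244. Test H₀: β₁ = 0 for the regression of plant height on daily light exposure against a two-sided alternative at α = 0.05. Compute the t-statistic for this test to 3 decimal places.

t = r·√(n − 2)/√(1 − r²) = 0.244·√23/√0.940464 = 1.207.
df = n − 2 = 23.
Two-sided p ≈ 0.2398, which is ≥ 0.05, so fail to reject H₀.
The data do not give significant evidence of a linear association between daily light exposure and plant height.

t = 1.207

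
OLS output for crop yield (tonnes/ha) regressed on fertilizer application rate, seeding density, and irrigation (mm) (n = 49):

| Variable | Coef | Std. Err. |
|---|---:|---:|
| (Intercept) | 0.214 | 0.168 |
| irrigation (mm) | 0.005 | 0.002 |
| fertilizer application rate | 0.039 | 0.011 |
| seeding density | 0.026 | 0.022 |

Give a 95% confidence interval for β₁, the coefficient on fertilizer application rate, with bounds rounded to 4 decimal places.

Read off: b = 0.039, SE = 0.011 for fertilizer application rate.
df = n − k − 1 = 49 − 3 − 1 = 45.
t* = t_{0.025, 45} = 2.014103.
Margin = t* × SE = 2.014103 × 0.011 = 0.022155.
CI: 0.039 ± 0.022155 → (0.0168, 0.0612).

(0.0168, 0.0612)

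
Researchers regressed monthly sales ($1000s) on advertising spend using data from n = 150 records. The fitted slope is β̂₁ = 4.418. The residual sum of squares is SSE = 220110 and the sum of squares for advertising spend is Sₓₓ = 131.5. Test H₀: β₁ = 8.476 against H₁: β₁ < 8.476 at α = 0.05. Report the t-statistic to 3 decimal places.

t = -1.207

MSE = SSE/(n − 2) = 220110/148 = 1487.23.
SE(β̂₁) = √(MSE/Sₓₓ) = √(1487.23/131.5) = 3.36299.
t = (4.418 − 8.476) / 3.36299 = -1.207.
df = n − 2 = 148.
One-sided p ≈ 0.1147, which is ≥ 0.05, so fail to reject H₀.
The data do not give significant evidence that the true slope on advertising spend is below 8.476 $1000s per unit.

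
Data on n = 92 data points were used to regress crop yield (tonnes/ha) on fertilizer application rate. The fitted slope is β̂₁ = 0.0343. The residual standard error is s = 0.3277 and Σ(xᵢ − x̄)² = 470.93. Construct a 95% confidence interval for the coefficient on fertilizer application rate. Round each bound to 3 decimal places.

(0.004, 0.064)

SE(β̂₁) = s/√Sₓₓ = 0.3277/√470.93 = 0.0151007.
df = n − 2 = 90.
t* = t_{0.025, 90} = 1.986675.
Margin = t* × SE = 1.986675 × 0.0151007 = 0.03000.
CI: 0.0343 ± 0.03000 → (0.004, 0.064).
With 95% confidence, each one-unit increase in fertilizer application rate is associated with a change of between 0.004 and 0.064 tonnes/ha in crop yield.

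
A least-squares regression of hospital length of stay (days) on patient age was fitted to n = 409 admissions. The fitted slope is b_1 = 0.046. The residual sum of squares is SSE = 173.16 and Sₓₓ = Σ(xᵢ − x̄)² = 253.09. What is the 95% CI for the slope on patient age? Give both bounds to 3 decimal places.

(-0.035, 0.127)

MSE = SSE/(n − 2) = 173.16/407 = 0.425455.
SE(b_1) = √(MSE/Sₓₓ) = √(0.425455/253.09) = 0.0410005.
df = n − 2 = 407.
t* = t_{0.025, 407} = 1.96581.
Margin = t* × SE = 1.96581 × 0.0410005 = 0.08060.
CI: 0.046 ± 0.08060 → (-0.035, 0.127).
With 95% confidence, each one-unit increase in patient age is associated with a change of between -0.035 and 0.127 days in hospital length of stay.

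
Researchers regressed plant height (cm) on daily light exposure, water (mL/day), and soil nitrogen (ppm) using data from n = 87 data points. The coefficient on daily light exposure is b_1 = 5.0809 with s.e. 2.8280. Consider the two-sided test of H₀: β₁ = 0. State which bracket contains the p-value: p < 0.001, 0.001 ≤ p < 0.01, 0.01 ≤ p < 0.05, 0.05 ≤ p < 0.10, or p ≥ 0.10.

t = 5.0809 / 2.8280 = 1.797.
df = n − k − 1 = 87 − 3 − 1 = 83.
Two-sided p = 2·P(T_{83} > |t|) ≈ 0.0760.
So 0.05 ≤ p < 0.10.

0.05 ≤ p < 0.10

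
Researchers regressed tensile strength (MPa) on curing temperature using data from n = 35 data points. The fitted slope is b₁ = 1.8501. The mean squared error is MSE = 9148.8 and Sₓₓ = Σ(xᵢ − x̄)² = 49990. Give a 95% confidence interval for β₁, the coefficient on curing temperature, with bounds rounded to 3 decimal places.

SE(b₁) = √(MSE/Sₓₓ) = √(9148.8/49990) = 0.4278.
df = n − 2 = 33.
t* = t_{0.025, 33} = 2.034515.
Margin = t* × SE = 2.034515 × 0.4278 = 0.87037.
CI: 1.8501 ± 0.87037 → (0.980, 2.720).
With 95% confidence, each one-unit increase in curing temperature is associated with a change of between 0.980 and 2.720 MPa in tensile strength.

(0.980, 2.720)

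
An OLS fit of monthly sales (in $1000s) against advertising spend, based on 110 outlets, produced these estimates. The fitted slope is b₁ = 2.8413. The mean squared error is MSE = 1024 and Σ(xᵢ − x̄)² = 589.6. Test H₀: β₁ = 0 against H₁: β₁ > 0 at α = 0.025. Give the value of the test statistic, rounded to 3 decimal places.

SE(b₁) = √(MSE/Sₓₓ) = √(1024/589.6) = 1.31787.
t = 2.8413 / 1.31787 = 2.156.
df = n − 2 = 108.
One-sided p ≈ 0.0167, which is < 0.025, so reject H₀.
There is evidence that the true slope on advertising spend is positive.

t = 2.156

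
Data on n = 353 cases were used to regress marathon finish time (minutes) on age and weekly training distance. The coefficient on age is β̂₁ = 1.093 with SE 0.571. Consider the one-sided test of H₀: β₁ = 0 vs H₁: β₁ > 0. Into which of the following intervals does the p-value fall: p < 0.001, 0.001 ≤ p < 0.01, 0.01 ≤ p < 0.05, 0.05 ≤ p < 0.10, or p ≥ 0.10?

t = 1.093 / 0.571 = 1.914.
df = n − k − 1 = 353 − 2 − 1 = 350.
One-sided p = P(T_{350} > t) ≈ 0.0282.
So 0.01 ≤ p < 0.05.

0.01 ≤ p < 0.05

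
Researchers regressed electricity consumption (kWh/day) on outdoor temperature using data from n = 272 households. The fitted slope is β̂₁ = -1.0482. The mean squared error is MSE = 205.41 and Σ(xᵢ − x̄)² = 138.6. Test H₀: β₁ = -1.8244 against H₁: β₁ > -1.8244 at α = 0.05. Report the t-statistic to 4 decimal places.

SE(β̂₁) = √(MSE/Sₓₓ) = √(205.41/138.6) = 1.21739.
t = (-1.0482 − (-1.8244)) / 1.21739 = 0.6376.
df = n − 2 = 270.
One-sided p ≈ 0.2621, which is ≥ 0.05, so fail to reject H₀.
The data do not give significant evidence that the true slope on outdoor temperature exceeds -1.8244 kWh/day per unit.

t = 0.6376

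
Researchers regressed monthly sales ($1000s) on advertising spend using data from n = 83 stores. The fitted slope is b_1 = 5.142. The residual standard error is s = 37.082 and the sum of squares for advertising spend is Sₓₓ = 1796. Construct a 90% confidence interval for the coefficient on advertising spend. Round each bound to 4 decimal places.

SE(b_1) = s/√Sₓₓ = 37.082/√1796 = 0.875004.
df = n − 2 = 81.
t* = t_{0.05, 81} = 1.663884.
Margin = t* × SE = 1.663884 × 0.875004 = 1.455905.
CI: 5.142 ± 1.455905 → (3.6861, 6.5979).
With 90% confidence, each one-unit increase in advertising spend is associated with a change of between 3.6861 and 6.5979 $1000s in monthly sales.

(3.6861, 6.5979)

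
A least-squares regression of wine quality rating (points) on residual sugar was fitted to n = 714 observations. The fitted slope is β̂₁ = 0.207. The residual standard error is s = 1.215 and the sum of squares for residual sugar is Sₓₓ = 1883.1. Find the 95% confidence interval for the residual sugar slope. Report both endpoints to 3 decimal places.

(0.152, 0.262)

SE(β̂₁) = s/√Sₓₓ = 1.215/√1883.1 = 0.0279988.
df = n − 2 = 712.
t* = t_{0.025, 712} = 1.963301.
Margin = t* × SE = 1.963301 × 0.0279988 = 0.05497.
CI: 0.207 ± 0.05497 → (0.152, 0.262).
With 95% confidence, each one-unit increase in residual sugar is associated with a change of between 0.152 and 0.262 points in wine quality rating.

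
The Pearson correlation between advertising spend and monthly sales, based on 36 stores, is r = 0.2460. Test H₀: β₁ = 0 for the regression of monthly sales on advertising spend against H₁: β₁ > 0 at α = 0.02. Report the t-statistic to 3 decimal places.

t = 1.480

t = r·√(n − 2)/√(1 − r²) = 0.2460·√34/√0.939484 = 1.480.
df = n − 2 = 34.
One-sided p ≈ 0.0741, which is ≥ 0.02, so fail to reject H₀.
The data do not give significant evidence of a linear association between advertising spend and monthly sales.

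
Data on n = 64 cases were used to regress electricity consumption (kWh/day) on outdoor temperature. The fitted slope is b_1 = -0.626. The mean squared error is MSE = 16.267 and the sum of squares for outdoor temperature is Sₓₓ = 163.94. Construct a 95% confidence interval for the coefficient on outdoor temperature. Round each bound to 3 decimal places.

(-1.256, 0.004)

SE(b_1) = √(MSE/Sₓₓ) = √(16.267/163.94) = 0.315001.
df = n − 2 = 62.
t* = t_{0.025, 62} = 1.998972.
Margin = t* × SE = 1.998972 × 0.315001 = 0.62968.
CI: -0.626 ± 0.62968 → (-1.256, 0.004).
With 95% confidence, each one-unit increase in outdoor temperature is associated with a change of between -1.256 and 0.004 kWh/day in electricity consumption.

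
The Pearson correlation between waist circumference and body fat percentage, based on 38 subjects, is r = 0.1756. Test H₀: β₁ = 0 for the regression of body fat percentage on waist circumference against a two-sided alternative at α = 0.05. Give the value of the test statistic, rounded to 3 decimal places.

t = 1.070

t = r·√(n − 2)/√(1 − r²) = 0.1756·√36/√0.969165 = 1.070.
df = n − 2 = 36.
Two-sided p ≈ 0.2916, which is ≥ 0.05, so fail to reject H₀.
The data do not give significant evidence of a linear association between waist circumference and body fat percentage.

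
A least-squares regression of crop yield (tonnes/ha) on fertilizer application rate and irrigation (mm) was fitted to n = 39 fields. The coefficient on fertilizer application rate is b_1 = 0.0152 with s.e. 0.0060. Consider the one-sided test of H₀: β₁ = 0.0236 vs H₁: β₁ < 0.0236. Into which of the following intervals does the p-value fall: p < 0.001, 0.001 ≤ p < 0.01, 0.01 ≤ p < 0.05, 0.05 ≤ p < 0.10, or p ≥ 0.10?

t = (0.0152 − 0.0236) / 0.0060 = -1.400.
df = n − k − 1 = 39 − 2 − 1 = 36.
One-sided p = P(T_{36} < t) ≈ 0.0850.
So 0.05 ≤ p < 0.10.

0.05 ≤ p < 0.10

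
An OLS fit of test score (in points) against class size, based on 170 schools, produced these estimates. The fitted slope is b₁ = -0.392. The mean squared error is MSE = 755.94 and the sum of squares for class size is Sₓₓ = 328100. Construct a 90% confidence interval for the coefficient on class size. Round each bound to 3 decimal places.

(-0.471, -0.313)

SE(b₁) = √(MSE/Sₓₓ) = √(755.94/328100) = 0.0479999.
df = n − 2 = 168.
t* = t_{0.05, 168} = 1.653974.
Margin = t* × SE = 1.653974 × 0.0479999 = 0.07939.
CI: -0.392 ± 0.07939 → (-0.471, -0.313).
With 90% confidence, each one-unit increase in class size is associated with a change of between -0.471 and -0.313 points in test score.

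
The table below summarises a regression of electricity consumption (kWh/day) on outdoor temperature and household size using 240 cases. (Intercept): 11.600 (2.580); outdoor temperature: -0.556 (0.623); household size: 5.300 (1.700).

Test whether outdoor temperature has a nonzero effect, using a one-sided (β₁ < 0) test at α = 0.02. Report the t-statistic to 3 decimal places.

Read off: b = -0.556, SE = 0.623 for outdoor temperature.
H₀: β₁ = 0 vs H₁: β₁ < 0.
t = -0.556 / 0.623 = -0.892.
df = n − k − 1 = 240 − 2 − 1 = 237.
One-sided p ≈ 0.1865, which is ≥ 0.02, so fail to reject H₀.
The data do not give significant evidence that the true slope on outdoor temperature is negative, holding the other predictors fixed.

t = -0.892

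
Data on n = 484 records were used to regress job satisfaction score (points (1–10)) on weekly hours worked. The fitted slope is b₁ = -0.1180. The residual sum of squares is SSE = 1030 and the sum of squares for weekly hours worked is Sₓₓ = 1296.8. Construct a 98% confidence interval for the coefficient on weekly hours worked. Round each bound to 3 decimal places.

(-0.213, -0.023)

MSE = SSE/(n − 2) = 1030/482 = 2.13693.
SE(b₁) = √(MSE/Sₓₓ) = √(2.13693/1296.8) = 0.0405937.
df = n − 2 = 482.
t* = t_{0.01, 482} = 2.334109.
Margin = t* × SE = 2.334109 × 0.0405937 = 0.09475.
CI: -0.1180 ± 0.09475 → (-0.213, -0.023).
With 98% confidence, each one-unit increase in weekly hours worked is associated with a change of between -0.213 and -0.023 points (1–10) in job satisfaction score.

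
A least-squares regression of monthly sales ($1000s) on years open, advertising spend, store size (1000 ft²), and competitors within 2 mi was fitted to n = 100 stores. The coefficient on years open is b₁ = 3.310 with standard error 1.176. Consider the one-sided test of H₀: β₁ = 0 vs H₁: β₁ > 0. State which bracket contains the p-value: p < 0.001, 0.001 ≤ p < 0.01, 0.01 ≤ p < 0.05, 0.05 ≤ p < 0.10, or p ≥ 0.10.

t = 3.310 / 1.176 = 2.815.
df = n − k − 1 = 100 − 4 − 1 = 95.
One-sided p = P(T_{95} > t) ≈ 0.0030.
So 0.001 ≤ p < 0.01.

0.001 ≤ p < 0.01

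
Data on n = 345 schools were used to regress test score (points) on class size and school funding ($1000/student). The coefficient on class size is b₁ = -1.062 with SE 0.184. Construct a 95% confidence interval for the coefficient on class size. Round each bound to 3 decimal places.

(-1.424, -0.700)

df = n − k − 1 = 345 − 2 − 1 = 342.
t* = t_{0.025, 342} = 1.966925.
Margin = t* × SE = 1.966925 × 0.184 = 0.36191.
CI: -1.062 ± 0.36191 → (-1.424, -0.700).
With 95% confidence, each one-unit increase in class size is associated with a change of between -1.424 and -0.700 points in test score, holding the other predictors fixed.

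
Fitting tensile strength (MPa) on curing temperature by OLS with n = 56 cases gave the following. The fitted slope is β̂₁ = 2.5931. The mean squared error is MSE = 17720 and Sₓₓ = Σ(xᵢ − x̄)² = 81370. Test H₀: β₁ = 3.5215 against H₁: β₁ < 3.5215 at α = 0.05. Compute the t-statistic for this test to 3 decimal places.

SE(β̂₁) = √(MSE/Sₓₓ) = √(17720/81370) = 0.466659.
t = (2.5931 − 3.5215) / 0.466659 = -1.989.
df = n − 2 = 54.
One-sided p ≈ 0.0259, which is < 0.05, so reject H₀.
There is evidence that the true slope on curing temperature is below 3.5215 MPa per unit.

t = -1.989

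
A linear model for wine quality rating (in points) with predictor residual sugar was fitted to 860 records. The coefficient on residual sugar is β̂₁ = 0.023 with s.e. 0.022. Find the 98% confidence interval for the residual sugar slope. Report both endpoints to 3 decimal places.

(-0.028, 0.074)

df = n − 2 = 860 − 2 = 858.
t* = t_{0.01, 858} = 2.330702.
Margin = t* × SE = 2.330702 × 0.022 = 0.05128.
CI: 0.023 ± 0.05128 → (-0.028, 0.074).
With 98% confidence, each one-unit increase in residual sugar is associated with a change of between -0.028 and 0.074 points in wine quality rating.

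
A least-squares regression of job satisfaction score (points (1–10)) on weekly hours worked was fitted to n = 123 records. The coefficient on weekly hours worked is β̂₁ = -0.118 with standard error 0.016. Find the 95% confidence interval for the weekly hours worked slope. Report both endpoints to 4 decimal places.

df = n − 2 = 123 − 2 = 121.
t* = t_{0.025, 121} = 1.979764.
Margin = t* × SE = 1.979764 × 0.016 = 0.031676.
CI: -0.118 ± 0.031676 → (-0.1497, -0.0863).
With 95% confidence, each one-unit increase in weekly hours worked is associated with a change of between -0.1497 and -0.0863 points (1–10) in job satisfaction score.

(-0.1497, -0.0863)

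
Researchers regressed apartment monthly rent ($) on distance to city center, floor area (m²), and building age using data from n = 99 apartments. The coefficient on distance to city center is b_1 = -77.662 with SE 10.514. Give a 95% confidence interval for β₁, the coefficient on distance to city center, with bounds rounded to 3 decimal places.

(-98.535, -56.789)

df = n − k − 1 = 99 − 3 − 1 = 95.
t* = t_{0.025, 95} = 1.985251.
Margin = t* × SE = 1.985251 × 10.514 = 20.87293.
CI: -77.662 ± 20.87293 → (-98.535, -56.789).
With 95% confidence, each one-unit increase in distance to city center is associated with a change of between -98.535 and -56.789 $ in apartment monthly rent, holding the other predictors fixed.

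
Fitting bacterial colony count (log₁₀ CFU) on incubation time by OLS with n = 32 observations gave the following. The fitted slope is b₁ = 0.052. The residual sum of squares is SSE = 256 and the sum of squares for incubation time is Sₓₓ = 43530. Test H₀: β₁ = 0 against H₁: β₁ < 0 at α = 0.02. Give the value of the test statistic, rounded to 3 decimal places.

t = 3.714

MSE = SSE/(n − 2) = 256/30 = 8.53333.
SE(b₁) = √(MSE/Sₓₓ) = √(8.53333/43530) = 0.0140012.
t = 0.052 / 0.0140012 = 3.714.
df = n − 2 = 30.
One-sided p ≈ 0.9996, which is ≥ 0.02, so fail to reject H₀.
The data do not give significant evidence that the true slope on incubation time is negative.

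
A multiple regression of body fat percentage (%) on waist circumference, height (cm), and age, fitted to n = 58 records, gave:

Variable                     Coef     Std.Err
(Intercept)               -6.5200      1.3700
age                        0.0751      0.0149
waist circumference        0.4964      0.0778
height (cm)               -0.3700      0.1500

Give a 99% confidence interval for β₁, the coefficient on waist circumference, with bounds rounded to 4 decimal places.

Read off: b = 0.4964, SE = 0.0778 for waist circumference.
df = n − k − 1 = 58 − 3 − 1 = 54.
t* = t_{0.005, 54} = 2.669985.
Margin = t* × SE = 2.669985 × 0.0778 = 0.207725.
CI: 0.4964 ± 0.207725 → (0.2887, 0.7041).

(0.2887, 0.7041)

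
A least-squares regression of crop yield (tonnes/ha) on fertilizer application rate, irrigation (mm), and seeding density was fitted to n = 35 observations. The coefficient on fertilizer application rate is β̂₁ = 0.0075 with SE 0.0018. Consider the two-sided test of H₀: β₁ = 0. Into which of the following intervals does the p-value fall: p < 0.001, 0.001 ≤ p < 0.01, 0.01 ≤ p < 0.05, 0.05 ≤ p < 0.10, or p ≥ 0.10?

t = 0.0075 / 0.0018 = 4.167.
df = n − k − 1 = 35 − 3 − 1 = 31.
Two-sided p = 2·P(T_{31} > |t|) ≈ 0.0002.
So p < 0.001.

p < 0.001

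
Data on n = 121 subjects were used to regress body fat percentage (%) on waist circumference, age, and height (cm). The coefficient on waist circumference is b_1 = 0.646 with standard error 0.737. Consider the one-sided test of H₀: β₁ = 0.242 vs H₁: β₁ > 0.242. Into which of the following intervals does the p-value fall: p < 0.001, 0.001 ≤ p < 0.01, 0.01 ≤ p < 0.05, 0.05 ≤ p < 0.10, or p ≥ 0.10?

p ≥ 0.10

t = (0.646 − 0.242) / 0.737 = 0.548.
df = n − k − 1 = 121 − 3 − 1 = 117.
One-sided p = P(T_{117} > t) ≈ 0.2923.
So p ≥ 0.10.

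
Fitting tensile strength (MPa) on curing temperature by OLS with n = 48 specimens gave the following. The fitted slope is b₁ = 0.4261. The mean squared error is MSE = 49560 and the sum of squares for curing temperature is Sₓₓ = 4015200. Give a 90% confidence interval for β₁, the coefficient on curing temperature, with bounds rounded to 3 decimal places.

SE(b₁) = √(MSE/Sₓₓ) = √(49560/4015200) = 0.111099.
df = n − 2 = 46.
t* = t_{0.05, 46} = 1.67866.
Margin = t* × SE = 1.67866 × 0.111099 = 0.18650.
CI: 0.4261 ± 0.18650 → (0.240, 0.613).
With 90% confidence, each one-unit increase in curing temperature is associated with a change of between 0.240 and 0.613 MPa in tensile strength.

(0.240, 0.613)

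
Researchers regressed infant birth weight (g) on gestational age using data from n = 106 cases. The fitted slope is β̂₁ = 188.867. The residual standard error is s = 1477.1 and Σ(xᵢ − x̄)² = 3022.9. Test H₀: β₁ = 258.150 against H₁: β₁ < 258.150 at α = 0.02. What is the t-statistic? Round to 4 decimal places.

SE(β̂₁) = s/√Sₓₓ = 1477.1/√3022.9 = 26.8657.
t = (188.867 − 258.150) / 26.8657 = -2.5789.
df = n − 2 = 104.
One-sided p ≈ 0.0057, which is < 0.02, so reject H₀.
There is evidence that the true slope on gestational age is below 258.150 g per unit.

t = -2.5789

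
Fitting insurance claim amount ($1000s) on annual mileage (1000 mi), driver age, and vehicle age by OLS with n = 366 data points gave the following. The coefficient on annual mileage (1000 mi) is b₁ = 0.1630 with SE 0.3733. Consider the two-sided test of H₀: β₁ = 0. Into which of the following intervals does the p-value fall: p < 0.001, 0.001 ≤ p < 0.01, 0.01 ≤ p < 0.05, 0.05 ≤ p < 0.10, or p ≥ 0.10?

p ≥ 0.10

t = 0.1630 / 0.3733 = 0.437.
df = n − k − 1 = 366 − 3 − 1 = 362.
Two-sided p = 2·P(T_{362} > |t|) ≈ 0.6626.
So p ≥ 0.10.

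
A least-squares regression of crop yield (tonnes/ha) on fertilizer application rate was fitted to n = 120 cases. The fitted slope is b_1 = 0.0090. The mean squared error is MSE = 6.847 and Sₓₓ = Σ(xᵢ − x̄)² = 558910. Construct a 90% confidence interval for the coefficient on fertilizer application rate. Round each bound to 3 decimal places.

SE(b_1) = √(MSE/Sₓₓ) = √(6.847/558910) = 0.00350009.
df = n − 2 = 118.
t* = t_{0.05, 118} = 1.65787.
Margin = t* × SE = 1.65787 × 0.00350009 = 0.00580.
CI: 0.0090 ± 0.00580 → (0.003, 0.015).
With 90% confidence, each one-unit increase in fertilizer application rate is associated with a change of between 0.003 and 0.015 tonnes/ha in crop yield.

(0.003, 0.015)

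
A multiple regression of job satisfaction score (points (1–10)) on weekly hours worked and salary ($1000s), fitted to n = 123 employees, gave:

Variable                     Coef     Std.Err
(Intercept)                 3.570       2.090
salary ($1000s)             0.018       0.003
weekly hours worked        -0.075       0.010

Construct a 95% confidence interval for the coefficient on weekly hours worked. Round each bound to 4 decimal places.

Read off: b = -0.075, SE = 0.010 for weekly hours worked.
df = n − k − 1 = 123 − 2 − 1 = 120.
t* = t_{0.025, 120} = 1.97993.
Margin = t* × SE = 1.97993 × 0.010 = 0.019799.
CI: -0.075 ± 0.019799 → (-0.0948, -0.0552).

(-0.0948, -0.0552)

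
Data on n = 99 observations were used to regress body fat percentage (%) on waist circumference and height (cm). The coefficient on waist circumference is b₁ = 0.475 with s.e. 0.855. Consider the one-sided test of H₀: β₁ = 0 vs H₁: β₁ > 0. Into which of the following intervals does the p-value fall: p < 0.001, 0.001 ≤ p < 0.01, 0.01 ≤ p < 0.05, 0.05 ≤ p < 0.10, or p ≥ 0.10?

t = 0.475 / 0.855 = 0.556.
df = n − k − 1 = 99 − 2 − 1 = 96.
One-sided p = P(T_{96} > t) ≈ 0.2899.
So p ≥ 0.10.

p ≥ 0.10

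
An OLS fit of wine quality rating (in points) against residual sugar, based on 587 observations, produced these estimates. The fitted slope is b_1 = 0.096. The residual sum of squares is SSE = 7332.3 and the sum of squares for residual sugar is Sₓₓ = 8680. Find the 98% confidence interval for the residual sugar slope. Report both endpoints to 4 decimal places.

MSE = SSE/(n − 2) = 7332.3/585 = 12.5338.
SE(b_1) = √(MSE/Sₓₓ) = √(12.5338/8680) = 0.0379999.
df = n − 2 = 585.
t* = t_{0.01, 585} = 2.332739.
Margin = t* × SE = 2.332739 × 0.0379999 = 0.088644.
CI: 0.096 ± 0.088644 → (0.0074, 0.1846).
With 98% confidence, each one-unit increase in residual sugar is associated with a change of between 0.0074 and 0.1846 points in wine quality rating.

(0.0074, 0.1846)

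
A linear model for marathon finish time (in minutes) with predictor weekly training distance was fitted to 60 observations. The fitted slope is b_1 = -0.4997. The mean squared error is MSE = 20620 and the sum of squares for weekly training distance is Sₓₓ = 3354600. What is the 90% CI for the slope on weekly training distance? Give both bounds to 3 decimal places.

SE(b_1) = √(MSE/Sₓₓ) = √(20620/3354600) = 0.0784014.
df = n − 2 = 58.
t* = t_{0.05, 58} = 1.671553.
Margin = t* × SE = 1.671553 × 0.0784014 = 0.13105.
CI: -0.4997 ± 0.13105 → (-0.631, -0.369).
With 90% confidence, each one-unit increase in weekly training distance is associated with a change of between -0.631 and -0.369 minutes in marathon finish time.

(-0.631, -0.369)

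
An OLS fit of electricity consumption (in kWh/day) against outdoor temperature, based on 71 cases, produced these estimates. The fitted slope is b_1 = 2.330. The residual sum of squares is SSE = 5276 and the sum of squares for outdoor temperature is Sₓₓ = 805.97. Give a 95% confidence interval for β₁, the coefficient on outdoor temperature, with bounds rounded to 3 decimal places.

(1.716, 2.944)

MSE = SSE/(n − 2) = 5276/69 = 76.4638.
SE(b_1) = √(MSE/Sₓₓ) = √(76.4638/805.97) = 0.308013.
df = n − 2 = 69.
t* = t_{0.025, 69} = 1.994945.
Margin = t* × SE = 1.994945 × 0.308013 = 0.61447.
CI: 2.330 ± 0.61447 → (1.716, 2.944).
With 95% confidence, each one-unit increase in outdoor temperature is associated with a change of between 1.716 and 2.944 kWh/day in electricity consumption.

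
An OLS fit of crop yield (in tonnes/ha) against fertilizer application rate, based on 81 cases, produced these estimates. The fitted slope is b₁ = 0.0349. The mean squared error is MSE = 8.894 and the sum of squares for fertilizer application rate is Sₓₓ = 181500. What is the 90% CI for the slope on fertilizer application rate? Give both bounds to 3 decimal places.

(0.023, 0.047)

SE(b₁) = √(MSE/Sₓₓ) = √(8.894/181500) = 0.0070002.
df = n − 2 = 79.
t* = t_{0.05, 79} = 1.664371.
Margin = t* × SE = 1.664371 × 0.0070002 = 0.01165.
CI: 0.0349 ± 0.01165 → (0.023, 0.047).
With 90% confidence, each one-unit increase in fertilizer application rate is associated with a change of between 0.023 and 0.047 tonnes/ha in crop yield.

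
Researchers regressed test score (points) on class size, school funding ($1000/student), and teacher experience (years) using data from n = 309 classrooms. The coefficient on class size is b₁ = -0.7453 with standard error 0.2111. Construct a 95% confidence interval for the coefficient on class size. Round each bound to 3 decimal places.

(-1.161, -0.330)

df = n − k − 1 = 309 − 3 − 1 = 305.
t* = t_{0.025, 305} = 1.967772.
Margin = t* × SE = 1.967772 × 0.2111 = 0.41540.
CI: -0.7453 ± 0.41540 → (-1.161, -0.330).
With 95% confidence, each one-unit increase in class size is associated with a change of between -1.161 and -0.330 points in test score, holding the other predictors fixed.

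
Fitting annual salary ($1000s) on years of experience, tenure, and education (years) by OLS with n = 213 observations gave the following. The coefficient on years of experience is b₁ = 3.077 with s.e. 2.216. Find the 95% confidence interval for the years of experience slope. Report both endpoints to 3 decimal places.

df = n − k − 1 = 213 − 3 − 1 = 209.
t* = t_{0.025, 209} = 1.971379.
Margin = t* × SE = 1.971379 × 2.216 = 4.36858.
CI: 3.077 ± 4.36858 → (-1.292, 7.446).
With 95% confidence, each one-unit increase in years of experience is associated with a change of between -1.292 and 7.446 $1000s in annual salary, holding the other predictors fixed.

(-1.292, 7.446)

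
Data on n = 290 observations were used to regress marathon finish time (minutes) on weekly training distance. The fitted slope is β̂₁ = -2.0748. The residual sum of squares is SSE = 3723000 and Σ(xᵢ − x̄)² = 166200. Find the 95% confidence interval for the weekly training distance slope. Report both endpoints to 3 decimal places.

MSE = SSE/(n − 2) = 3723000/288 = 12927.1.
SE(β̂₁) = √(MSE/Sₓₓ) = √(12927.1/166200) = 0.278891.
df = n − 2 = 288.
t* = t_{0.025, 288} = 1.968235.
Margin = t* × SE = 1.968235 × 0.278891 = 0.54892.
CI: -2.0748 ± 0.54892 → (-2.624, -1.526).
With 95% confidence, each one-unit increase in weekly training distance is associated with a change of between -2.624 and -1.526 minutes in marathon finish time.

(-2.624, -1.526)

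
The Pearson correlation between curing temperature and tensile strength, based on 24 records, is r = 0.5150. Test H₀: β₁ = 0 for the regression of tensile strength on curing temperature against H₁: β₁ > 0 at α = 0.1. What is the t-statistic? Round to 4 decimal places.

t = 2.8180

t = r·√(n − 2)/√(1 − r²) = 0.5150·√22/√0.734775 = 2.8180.
df = n − 2 = 22.
One-sided p ≈ 0.0050, which is < 0.1, so reject H₀.
There is evidence of a linear association between curing temperature and tensile strength.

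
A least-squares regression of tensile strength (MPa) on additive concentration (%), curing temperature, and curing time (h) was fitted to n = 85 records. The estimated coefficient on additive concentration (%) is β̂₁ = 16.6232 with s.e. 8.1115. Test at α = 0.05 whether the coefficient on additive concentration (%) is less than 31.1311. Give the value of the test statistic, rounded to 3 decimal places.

t = -1.789

H₀: β₁ = 31.1311 vs H₁: β₁ < 31.1311.
t = (β̂₁ − β₁⁰)/SE = (16.6232 − 31.1311) / 8.1115 = -1.789.
df = n − k − 1 = 85 − 3 − 1 = 81.
One-sided p ≈ 0.0387, which is < 0.05, so reject H₀.
There is evidence that the true slope on additive concentration (%) is below 31.1311 MPa per unit, holding the other predictors fixed.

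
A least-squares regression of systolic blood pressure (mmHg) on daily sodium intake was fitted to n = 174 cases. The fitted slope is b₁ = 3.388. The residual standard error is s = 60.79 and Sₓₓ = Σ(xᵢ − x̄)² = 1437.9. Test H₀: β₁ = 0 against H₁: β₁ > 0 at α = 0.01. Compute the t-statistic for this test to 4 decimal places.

t = 2.1134

SE(b₁) = s/√Sₓₓ = 60.79/√1437.9 = 1.60313.
t = 3.388 / 1.60313 = 2.1134.
df = n − 2 = 172.
One-sided p ≈ 0.0180, which is ≥ 0.01, so fail to reject H₀.
The data do not give significant evidence that the true slope on daily sodium intake is positive.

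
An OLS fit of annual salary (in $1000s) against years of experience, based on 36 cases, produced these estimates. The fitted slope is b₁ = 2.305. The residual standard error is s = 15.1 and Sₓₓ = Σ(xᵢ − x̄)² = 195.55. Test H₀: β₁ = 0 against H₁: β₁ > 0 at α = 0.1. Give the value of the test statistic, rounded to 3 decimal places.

t = 2.135

SE(b₁) = s/√Sₓₓ = 15.1/√195.55 = 1.07981.
t = 2.305 / 1.07981 = 2.135.
df = n − 2 = 34.
One-sided p ≈ 0.0200, which is < 0.1, so reject H₀.
There is evidence that the true slope on years of experience is positive.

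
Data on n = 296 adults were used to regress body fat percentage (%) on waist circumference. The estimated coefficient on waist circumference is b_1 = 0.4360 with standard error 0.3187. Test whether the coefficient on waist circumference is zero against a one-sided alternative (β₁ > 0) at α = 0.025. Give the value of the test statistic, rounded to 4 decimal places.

t = 1.3681

H₀: β₁ = 0 vs H₁: β₁ > 0.
t = (b_1 − β₁⁰)/SE = 0.4360 / 0.3187 = 1.3681.
df = n − 2 = 296 − 2 = 294.
One-sided p ≈ 0.0862, which is ≥ 0.025, so fail to reject H₀.
The data do not give significant evidence that the true slope on waist circumference is positive.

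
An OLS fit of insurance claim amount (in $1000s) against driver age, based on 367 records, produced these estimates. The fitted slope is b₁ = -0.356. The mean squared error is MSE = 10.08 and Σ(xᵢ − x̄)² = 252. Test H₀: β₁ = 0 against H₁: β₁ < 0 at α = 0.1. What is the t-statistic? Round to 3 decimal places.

t = -1.780

SE(b₁) = √(MSE/Sₓₓ) = √(10.08/252) = 0.2.
t = -0.356 / 0.2 = -1.780.
df = n − 2 = 365.
One-sided p ≈ 0.0380, which is < 0.1, so reject H₀.
There is evidence that the true slope on driver age is negative.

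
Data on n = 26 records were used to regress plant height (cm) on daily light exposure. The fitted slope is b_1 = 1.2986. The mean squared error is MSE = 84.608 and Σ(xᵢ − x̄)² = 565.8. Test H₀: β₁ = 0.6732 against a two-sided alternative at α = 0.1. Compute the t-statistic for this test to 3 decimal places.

t = 1.617

SE(b_1) = √(MSE/Sₓₓ) = √(84.608/565.8) = 0.3867.
t = (1.2986 − 0.6732) / 0.3867 = 1.617.
df = n − 2 = 24.
Two-sided p ≈ 0.1189, which is ≥ 0.1, so fail to reject H₀.
The data are consistent with a true slope of 0.6732 cm per unit of daily light exposure.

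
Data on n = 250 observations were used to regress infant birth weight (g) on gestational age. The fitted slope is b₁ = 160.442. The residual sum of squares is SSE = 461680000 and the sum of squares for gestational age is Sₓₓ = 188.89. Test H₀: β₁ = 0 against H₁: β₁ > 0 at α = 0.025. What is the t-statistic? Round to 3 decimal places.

t = 1.616

MSE = SSE/(n − 2) = 461680000/248 = 1.86161e+06.
SE(b₁) = √(MSE/Sₓₓ) = √(1.86161e+06/188.89) = 99.2751.
t = 160.442 / 99.2751 = 1.616.
df = n − 2 = 248.
One-sided p ≈ 0.0537, which is ≥ 0.025, so fail to reject H₀.
The data do not give significant evidence that the true slope on gestational age is positive.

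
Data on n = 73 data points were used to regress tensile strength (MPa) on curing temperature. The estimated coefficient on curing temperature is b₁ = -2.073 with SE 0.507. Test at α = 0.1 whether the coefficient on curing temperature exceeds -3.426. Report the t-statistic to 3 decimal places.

H₀: β₁ = -3.426 vs H₁: β₁ > -3.426.
t = (b₁ − β₁⁰)/SE = (-2.073 − (-3.426)) / 0.507 = 2.669.
df = n − 2 = 73 − 2 = 71.
One-sided p ≈ 0.0047, which is < 0.1, so reject H₀.
There is evidence that the true slope on curing temperature exceeds -3.426 MPa per unit.

t = 2.669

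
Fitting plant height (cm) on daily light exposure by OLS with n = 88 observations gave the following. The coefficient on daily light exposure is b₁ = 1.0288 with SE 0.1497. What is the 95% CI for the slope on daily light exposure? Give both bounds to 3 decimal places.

df = n − 2 = 88 − 2 = 86.
t* = t_{0.025, 86} = 1.987934.
Margin = t* × SE = 1.987934 × 0.1497 = 0.29759.
CI: 1.0288 ± 0.29759 → (0.731, 1.326).
With 95% confidence, each one-unit increase in daily light exposure is associated with a change of between 0.731 and 1.326 cm in plant height.

(0.731, 1.326)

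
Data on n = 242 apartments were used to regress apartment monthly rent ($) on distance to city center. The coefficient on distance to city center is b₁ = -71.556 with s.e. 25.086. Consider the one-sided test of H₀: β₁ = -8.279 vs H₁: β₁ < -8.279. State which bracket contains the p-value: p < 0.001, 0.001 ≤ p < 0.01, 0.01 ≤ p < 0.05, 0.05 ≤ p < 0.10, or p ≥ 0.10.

0.001 ≤ p < 0.01

t = (-71.556 − (-8.279)) / 25.086 = -2.522.
df = n − 2 = 242 − 2 = 240.
One-sided p = P(T_{240} < t) ≈ 0.0062.
So 0.001 ≤ p < 0.01.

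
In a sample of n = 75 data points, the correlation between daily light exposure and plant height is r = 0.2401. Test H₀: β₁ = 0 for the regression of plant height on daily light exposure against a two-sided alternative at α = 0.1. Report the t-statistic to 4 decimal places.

t = 2.1132

t = r·√(n − 2)/√(1 − r²) = 0.2401·√73/√0.942352 = 2.1132.
df = n − 2 = 73.
Two-sided p ≈ 0.0380, which is < 0.1, so reject H₀.
There is evidence of a linear association between daily light exposure and plant height.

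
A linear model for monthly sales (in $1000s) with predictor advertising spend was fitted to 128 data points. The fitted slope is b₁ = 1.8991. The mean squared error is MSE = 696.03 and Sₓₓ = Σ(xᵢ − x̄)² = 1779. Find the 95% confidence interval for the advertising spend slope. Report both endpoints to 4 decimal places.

SE(b₁) = √(MSE/Sₓₓ) = √(696.03/1779) = 0.625498.
df = n − 2 = 126.
t* = t_{0.025, 126} = 1.978971.
Margin = t* × SE = 1.978971 × 0.625498 = 1.237842.
CI: 1.8991 ± 1.237842 → (0.6613, 3.1369).
With 95% confidence, each one-unit increase in advertising spend is associated with a change of between 0.6613 and 3.1369 $1000s in monthly sales.

(0.6613, 3.1369)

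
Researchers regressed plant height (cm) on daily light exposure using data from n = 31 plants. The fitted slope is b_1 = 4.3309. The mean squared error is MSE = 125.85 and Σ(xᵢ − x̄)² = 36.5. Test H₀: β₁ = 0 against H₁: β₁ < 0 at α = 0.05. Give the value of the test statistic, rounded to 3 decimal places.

SE(b_1) = √(MSE/Sₓₓ) = √(125.85/36.5) = 1.85686.
t = 4.3309 / 1.85686 = 2.332.
df = n − 2 = 29.
One-sided p ≈ 0.9866, which is ≥ 0.05, so fail to reject H₀.
The data do not give significant evidence that the true slope on daily light exposure is negative.

t = 2.332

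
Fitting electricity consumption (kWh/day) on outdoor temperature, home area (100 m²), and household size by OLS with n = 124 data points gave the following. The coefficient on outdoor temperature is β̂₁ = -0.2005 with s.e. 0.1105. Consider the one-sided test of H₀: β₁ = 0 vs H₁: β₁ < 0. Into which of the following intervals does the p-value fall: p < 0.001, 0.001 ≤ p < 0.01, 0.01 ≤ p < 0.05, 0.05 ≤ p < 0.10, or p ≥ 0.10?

0.01 ≤ p < 0.05

t = -0.2005 / 0.1105 = -1.814.
df = n − k − 1 = 124 − 3 − 1 = 120.
One-sided p = P(T_{120} < t) ≈ 0.0361.
So 0.01 ≤ p < 0.05.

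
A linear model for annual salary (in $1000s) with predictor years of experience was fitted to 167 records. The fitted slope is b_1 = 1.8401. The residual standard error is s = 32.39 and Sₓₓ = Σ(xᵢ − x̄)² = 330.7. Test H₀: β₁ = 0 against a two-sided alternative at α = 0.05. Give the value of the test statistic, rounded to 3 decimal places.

t = 1.033

SE(b_1) = s/√Sₓₓ = 32.39/√330.7 = 1.78112.
t = 1.8401 / 1.78112 = 1.033.
df = n − 2 = 165.
Two-sided p ≈ 0.3031, which is ≥ 0.05, so fail to reject H₀.
The data do not give significant evidence of an association between years of experience and annual salary.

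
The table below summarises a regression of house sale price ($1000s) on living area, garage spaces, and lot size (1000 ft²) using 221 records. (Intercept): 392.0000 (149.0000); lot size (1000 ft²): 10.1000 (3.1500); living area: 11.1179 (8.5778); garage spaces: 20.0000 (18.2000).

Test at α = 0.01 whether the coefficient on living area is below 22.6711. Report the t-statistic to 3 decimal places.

Read off: b = 11.1179, SE = 8.5778 for living area.
H₀: β₁ = 22.6711 vs H₁: β₁ < 22.6711.
t = (11.1179 − 22.6711) / 8.5778 = -1.347.
df = n − k − 1 = 221 − 3 − 1 = 217.
One-sided p ≈ 0.0897, which is ≥ 0.01, so fail to reject H₀.
The data do not give significant evidence that the true slope on living area is below 22.6711 $1000s per unit, holding the other predictors fixed.

t = -1.347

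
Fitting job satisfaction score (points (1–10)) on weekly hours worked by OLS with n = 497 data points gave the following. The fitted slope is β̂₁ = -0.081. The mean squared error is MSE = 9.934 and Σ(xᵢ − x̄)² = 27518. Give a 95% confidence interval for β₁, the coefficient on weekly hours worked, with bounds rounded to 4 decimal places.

SE(β̂₁) = √(MSE/Sₓₓ) = √(9.934/27518) = 0.019.
df = n − 2 = 495.
t* = t_{0.025, 495} = 1.964768.
Margin = t* × SE = 1.964768 × 0.019 = 0.037331.
CI: -0.081 ± 0.037331 → (-0.1183, -0.0437).
With 95% confidence, each one-unit increase in weekly hours worked is associated with a change of between -0.1183 and -0.0437 points (1–10) in job satisfaction score.

(-0.1183, -0.0437)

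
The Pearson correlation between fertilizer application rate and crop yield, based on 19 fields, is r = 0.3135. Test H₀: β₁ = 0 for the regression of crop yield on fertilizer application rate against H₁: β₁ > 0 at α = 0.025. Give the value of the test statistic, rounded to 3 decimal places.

t = r·√(n − 2)/√(1 − r²) = 0.3135·√17/√0.901718 = 1.361.
df = n − 2 = 17.
One-sided p ≈ 0.0956, which is ≥ 0.025, so fail to reject H₀.
The data do not give significant evidence of a linear association between fertilizer application rate and crop yield.

t = 1.361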